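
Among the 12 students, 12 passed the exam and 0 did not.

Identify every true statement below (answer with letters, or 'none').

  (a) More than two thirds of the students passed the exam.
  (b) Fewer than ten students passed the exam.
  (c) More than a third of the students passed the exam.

|A| = 12, |A ∩ B| = 12, |A ∖ B| = 0.
(a) |A ∩ B| / |A| > 2/3: holds.
(b) |A ∩ B| < 10: fails.
(c) |A ∩ B| / |A| > 1/3: holds.

(a), (c)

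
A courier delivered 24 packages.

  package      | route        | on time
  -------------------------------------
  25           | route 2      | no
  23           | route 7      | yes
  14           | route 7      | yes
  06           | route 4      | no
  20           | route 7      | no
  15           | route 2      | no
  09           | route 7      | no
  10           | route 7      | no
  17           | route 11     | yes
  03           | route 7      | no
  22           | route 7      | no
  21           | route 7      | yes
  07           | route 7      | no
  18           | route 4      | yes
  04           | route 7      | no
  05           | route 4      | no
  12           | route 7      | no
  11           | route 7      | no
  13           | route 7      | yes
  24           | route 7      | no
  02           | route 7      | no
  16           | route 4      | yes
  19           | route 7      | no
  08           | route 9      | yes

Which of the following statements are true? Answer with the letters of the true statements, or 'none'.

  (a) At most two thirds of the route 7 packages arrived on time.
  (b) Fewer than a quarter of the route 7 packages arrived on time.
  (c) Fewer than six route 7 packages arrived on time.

(a), (c)

|A| = 16, |A ∩ B| = 4, |A ∖ B| = 12.
(a) |A ∩ B| / |A| ≤ 2/3: holds.
(b) |A ∩ B| / |A| < 1/4: fails.
(c) |A ∩ B| < 6: holds.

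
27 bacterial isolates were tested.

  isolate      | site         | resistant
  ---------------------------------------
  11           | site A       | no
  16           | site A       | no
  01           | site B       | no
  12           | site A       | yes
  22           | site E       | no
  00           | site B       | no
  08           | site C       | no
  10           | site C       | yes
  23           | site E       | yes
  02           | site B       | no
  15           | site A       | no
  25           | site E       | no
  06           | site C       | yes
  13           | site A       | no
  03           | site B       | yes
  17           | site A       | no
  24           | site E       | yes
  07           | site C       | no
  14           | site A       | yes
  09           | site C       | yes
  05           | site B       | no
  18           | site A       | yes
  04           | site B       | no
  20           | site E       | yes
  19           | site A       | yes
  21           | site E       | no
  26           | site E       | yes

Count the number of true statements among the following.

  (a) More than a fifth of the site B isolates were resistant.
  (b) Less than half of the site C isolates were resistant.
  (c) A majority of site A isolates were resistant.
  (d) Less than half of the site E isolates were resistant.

(a) site B: |A| = 6, |A ∩ B| = 1; needs |A ∩ B| / |A| > 1/5 — false.
(b) site C: |A| = 5, |A ∩ B| = 3; needs |A ∩ B| < |A ∖ B| — false.
(c) site A: |A| = 9, |A ∩ B| = 4; needs |A ∩ B| > |A ∖ B| — false.
(d) site E: |A| = 7, |A ∩ B| = 4; needs |A ∩ B| < |A ∖ B| — false.

0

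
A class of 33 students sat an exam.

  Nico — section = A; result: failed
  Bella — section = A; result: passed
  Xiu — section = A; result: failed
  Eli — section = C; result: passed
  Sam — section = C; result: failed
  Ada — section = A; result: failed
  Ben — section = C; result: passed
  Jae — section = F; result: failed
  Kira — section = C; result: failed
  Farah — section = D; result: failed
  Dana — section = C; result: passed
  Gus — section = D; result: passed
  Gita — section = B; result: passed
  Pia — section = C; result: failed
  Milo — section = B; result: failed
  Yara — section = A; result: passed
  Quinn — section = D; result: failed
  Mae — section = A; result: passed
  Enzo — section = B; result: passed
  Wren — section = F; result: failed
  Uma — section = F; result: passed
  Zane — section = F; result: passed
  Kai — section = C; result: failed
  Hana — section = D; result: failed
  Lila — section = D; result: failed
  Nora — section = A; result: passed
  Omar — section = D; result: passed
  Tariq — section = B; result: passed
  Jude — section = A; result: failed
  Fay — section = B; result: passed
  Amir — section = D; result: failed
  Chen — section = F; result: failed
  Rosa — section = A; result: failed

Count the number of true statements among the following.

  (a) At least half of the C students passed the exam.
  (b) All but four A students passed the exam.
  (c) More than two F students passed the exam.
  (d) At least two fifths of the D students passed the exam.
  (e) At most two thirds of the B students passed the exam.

0

(a) C: |A| = 7, |A ∩ B| = 3; needs |A ∩ B| ≥ |A ∖ B| — false.
(b) A: |A| = 9, |A ∩ B| = 4; needs |A ∖ B| = 4 — false.
(c) F: |A| = 5, |A ∩ B| = 2; needs |A ∩ B| > 2 — false.
(d) D: |A| = 7, |A ∩ B| = 2; needs |A ∩ B| / |A| ≥ 2/5 — false.
(e) B: |A| = 5, |A ∩ B| = 4; needs |A ∩ B| / |A| ≤ 2/3 — false.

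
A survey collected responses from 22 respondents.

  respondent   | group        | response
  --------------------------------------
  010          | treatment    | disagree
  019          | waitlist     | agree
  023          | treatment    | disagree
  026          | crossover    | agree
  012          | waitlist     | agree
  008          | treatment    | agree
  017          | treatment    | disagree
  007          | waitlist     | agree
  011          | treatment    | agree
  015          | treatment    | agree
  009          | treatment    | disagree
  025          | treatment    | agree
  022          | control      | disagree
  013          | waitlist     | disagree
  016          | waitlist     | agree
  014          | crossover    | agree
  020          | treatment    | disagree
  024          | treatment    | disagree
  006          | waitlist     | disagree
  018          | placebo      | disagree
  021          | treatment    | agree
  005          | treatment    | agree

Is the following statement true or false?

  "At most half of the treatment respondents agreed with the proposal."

'At most half of the treatment respondents agreed with the proposal' holds iff |A ∩ B| ≤ |A ∖ B|.
A (the restrictor) = {010, 023, 008, 017, 011, 015, 009, 025, 020, 024, 021, 005}, |A| = 12.
A ∩ B = {008, 011, 015, 025, 021, 005}, so |A ∩ B| = 6.
A ∖ B = {010, 023, 017, 009, 020, 024}, so |A ∖ B| = 6.
6 = 6, so the statement is true.

True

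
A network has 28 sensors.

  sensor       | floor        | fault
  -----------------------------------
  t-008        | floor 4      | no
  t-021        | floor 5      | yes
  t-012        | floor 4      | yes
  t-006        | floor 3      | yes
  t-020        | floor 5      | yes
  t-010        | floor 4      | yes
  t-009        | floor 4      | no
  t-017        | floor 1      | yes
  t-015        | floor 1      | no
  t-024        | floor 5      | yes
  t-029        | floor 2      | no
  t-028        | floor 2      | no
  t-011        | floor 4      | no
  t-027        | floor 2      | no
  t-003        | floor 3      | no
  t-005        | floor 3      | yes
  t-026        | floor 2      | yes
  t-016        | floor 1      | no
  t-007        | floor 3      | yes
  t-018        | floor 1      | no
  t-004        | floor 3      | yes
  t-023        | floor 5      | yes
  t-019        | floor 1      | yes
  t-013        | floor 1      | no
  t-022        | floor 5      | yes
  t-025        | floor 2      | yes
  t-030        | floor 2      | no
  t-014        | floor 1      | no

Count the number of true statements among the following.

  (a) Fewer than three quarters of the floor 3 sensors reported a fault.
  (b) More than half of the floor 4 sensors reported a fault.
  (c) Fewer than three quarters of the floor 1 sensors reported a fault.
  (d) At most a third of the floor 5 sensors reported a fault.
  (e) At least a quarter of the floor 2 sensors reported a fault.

(a) floor 3: |A| = 5, |A ∩ B| = 4; needs |A ∩ B| / |A| < 3/4 — false.
(b) floor 4: |A| = 5, |A ∩ B| = 2; needs |A ∩ B| > |A ∖ B| — false.
(c) floor 1: |A| = 7, |A ∩ B| = 2; needs |A ∩ B| / |A| < 3/4 — true.
(d) floor 5: |A| = 5, |A ∩ B| = 5; needs |A ∩ B| / |A| ≤ 1/3 — false.
(e) floor 2: |A| = 6, |A ∩ B| = 2; needs |A ∩ B| / |A| ≥ 1/4 — true.

2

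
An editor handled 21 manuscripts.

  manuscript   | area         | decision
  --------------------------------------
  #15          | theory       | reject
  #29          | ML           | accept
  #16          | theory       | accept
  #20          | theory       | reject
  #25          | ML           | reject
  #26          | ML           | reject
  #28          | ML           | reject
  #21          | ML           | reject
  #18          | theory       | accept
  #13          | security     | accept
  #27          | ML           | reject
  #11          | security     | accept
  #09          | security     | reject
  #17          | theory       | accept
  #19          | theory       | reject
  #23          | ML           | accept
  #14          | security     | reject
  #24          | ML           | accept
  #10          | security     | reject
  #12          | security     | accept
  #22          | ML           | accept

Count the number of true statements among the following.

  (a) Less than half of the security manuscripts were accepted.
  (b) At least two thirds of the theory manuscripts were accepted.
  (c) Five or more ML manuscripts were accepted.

(a) security: |A| = 6, |A ∩ B| = 3; needs |A ∩ B| < |A ∖ B| — false.
(b) theory: |A| = 6, |A ∩ B| = 3; needs |A ∩ B| / |A| ≥ 2/3 — false.
(c) ML: |A| = 9, |A ∩ B| = 4; needs |A ∩ B| ≥ 5 — false.

0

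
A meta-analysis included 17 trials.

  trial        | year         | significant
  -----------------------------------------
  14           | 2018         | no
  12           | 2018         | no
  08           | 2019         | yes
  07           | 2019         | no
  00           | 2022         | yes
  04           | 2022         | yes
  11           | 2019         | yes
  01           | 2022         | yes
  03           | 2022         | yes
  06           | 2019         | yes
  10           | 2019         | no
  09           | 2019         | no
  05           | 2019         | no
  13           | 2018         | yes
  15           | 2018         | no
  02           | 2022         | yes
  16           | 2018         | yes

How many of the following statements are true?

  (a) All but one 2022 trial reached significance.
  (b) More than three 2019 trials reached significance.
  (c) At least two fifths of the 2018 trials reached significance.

1

(a) 2022: |A| = 5, |A ∩ B| = 5; needs |A ∖ B| = 1 — false.
(b) 2019: |A| = 7, |A ∩ B| = 3; needs |A ∩ B| > 3 — false.
(c) 2018: |A| = 5, |A ∩ B| = 2; needs |A ∩ B| / |A| ≥ 2/5 — true.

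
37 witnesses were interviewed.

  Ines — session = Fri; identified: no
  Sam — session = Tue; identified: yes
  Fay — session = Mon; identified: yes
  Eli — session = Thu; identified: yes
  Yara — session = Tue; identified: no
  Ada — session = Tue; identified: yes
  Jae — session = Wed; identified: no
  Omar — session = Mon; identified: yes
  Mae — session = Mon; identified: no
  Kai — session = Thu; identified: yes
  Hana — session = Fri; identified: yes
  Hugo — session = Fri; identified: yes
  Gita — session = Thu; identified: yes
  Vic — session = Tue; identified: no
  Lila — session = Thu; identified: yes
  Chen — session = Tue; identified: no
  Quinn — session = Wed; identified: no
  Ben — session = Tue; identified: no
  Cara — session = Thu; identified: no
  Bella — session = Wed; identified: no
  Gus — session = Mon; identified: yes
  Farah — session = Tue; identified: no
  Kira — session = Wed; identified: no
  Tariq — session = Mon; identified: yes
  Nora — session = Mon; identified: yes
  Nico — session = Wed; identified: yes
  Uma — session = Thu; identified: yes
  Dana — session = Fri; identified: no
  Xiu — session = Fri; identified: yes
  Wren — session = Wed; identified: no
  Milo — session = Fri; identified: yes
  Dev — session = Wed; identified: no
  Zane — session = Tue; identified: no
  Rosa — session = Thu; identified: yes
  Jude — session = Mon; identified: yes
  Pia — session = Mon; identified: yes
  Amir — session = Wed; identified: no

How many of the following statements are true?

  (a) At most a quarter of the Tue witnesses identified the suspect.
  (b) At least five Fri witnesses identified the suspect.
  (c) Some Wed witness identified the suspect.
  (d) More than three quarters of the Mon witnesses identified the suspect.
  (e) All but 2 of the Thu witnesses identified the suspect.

3

(a) Tue: |A| = 8, |A ∩ B| = 2; needs |A ∩ B| / |A| ≤ 1/4 — true.
(b) Fri: |A| = 6, |A ∩ B| = 4; needs |A ∩ B| ≥ 5 — false.
(c) Wed: |A| = 8, |A ∩ B| = 1; needs A ∩ B ≠ ∅ (|A ∩ B| ≥ 1) — true.
(d) Mon: |A| = 8, |A ∩ B| = 7; needs |A ∩ B| / |A| > 3/4 — true.
(e) Thu: |A| = 7, |A ∩ B| = 6; needs |A ∖ B| = 2 — false.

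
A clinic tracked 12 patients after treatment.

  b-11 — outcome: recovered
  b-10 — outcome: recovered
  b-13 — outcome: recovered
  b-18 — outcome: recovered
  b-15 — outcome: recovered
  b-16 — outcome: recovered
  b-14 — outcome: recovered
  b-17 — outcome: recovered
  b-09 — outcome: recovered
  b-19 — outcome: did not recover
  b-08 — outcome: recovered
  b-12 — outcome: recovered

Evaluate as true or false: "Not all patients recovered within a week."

True

Truth condition: A ⊄ B (|A ∖ B| ≥ 1).
A (the restrictor) = {b-11, b-10, b-13, b-18, b-15, b-16, b-14, b-17, b-09, b-19, b-08, b-12}, |A| = 12.
A ∖ B = {b-19}, so |A ∖ B| = 1.
So the statement is true.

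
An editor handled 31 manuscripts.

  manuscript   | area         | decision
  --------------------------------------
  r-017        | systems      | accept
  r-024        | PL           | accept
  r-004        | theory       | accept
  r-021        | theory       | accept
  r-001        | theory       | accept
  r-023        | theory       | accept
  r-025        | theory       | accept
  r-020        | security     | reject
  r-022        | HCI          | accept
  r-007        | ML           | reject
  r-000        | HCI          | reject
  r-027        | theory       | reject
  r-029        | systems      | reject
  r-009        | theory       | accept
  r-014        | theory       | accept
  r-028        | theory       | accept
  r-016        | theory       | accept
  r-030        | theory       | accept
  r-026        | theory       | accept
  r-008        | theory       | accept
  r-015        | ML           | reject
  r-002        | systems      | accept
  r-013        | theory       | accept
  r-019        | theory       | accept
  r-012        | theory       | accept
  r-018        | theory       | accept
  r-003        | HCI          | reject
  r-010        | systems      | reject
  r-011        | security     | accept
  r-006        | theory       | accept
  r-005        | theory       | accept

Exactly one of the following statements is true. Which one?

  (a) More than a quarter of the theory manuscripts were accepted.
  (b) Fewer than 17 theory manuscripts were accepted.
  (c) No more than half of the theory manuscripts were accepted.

|A| = 19, |A ∩ B| = 18, |A ∖ B| = 1.
(a) requires |A ∩ B| / |A| > 1/4: true.
(b) requires |A ∩ B| < 17: false.
(c) requires |A ∩ B| ≤ |A ∖ B|: false.

(a)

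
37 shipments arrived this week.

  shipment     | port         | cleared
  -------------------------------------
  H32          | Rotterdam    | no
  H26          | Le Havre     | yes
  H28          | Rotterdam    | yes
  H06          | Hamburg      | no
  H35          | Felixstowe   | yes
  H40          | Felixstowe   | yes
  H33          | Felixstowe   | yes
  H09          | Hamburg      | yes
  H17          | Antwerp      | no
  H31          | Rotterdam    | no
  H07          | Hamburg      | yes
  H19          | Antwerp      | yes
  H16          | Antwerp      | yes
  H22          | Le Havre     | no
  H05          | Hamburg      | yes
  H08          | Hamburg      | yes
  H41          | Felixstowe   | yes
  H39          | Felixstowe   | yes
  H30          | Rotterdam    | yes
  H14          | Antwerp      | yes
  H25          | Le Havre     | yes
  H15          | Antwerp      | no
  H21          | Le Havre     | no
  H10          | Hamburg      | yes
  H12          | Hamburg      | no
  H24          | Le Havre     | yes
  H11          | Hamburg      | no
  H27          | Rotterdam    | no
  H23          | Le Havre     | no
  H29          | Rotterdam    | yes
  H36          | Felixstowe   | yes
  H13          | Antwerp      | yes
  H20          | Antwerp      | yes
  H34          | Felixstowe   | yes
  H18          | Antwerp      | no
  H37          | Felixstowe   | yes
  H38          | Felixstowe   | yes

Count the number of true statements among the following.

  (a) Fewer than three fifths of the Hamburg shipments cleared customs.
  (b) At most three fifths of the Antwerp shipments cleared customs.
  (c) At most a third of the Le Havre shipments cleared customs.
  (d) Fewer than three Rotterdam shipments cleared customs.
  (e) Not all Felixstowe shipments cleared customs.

0

(a) Hamburg: |A| = 8, |A ∩ B| = 5; needs |A ∩ B| / |A| < 3/5 — false.
(b) Antwerp: |A| = 8, |A ∩ B| = 5; needs |A ∩ B| / |A| ≤ 3/5 — false.
(c) Le Havre: |A| = 6, |A ∩ B| = 3; needs |A ∩ B| / |A| ≤ 1/3 — false.
(d) Rotterdam: |A| = 6, |A ∩ B| = 3; needs |A ∩ B| < 3 — false.
(e) Felixstowe: |A| = 9, |A ∩ B| = 9; needs A ⊄ B (|A ∖ B| ≥ 1) — false.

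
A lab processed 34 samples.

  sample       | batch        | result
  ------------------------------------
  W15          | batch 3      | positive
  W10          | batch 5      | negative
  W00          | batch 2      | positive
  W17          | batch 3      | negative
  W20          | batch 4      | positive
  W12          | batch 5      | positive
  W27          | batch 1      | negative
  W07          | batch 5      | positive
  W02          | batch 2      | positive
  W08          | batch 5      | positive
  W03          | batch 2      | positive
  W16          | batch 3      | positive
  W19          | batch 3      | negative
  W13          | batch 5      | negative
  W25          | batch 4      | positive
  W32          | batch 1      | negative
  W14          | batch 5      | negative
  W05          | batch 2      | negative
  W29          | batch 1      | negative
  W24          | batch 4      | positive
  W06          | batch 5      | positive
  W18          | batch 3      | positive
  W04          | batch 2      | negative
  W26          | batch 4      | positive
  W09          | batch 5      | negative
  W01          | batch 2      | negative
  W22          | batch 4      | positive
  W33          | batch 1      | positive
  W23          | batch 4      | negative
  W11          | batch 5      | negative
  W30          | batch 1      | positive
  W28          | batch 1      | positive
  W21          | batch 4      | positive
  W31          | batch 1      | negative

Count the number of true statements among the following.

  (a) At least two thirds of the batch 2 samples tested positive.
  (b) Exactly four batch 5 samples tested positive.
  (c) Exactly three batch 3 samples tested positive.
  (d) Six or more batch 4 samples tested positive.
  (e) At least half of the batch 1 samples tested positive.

3

(a) batch 2: |A| = 6, |A ∩ B| = 3; needs |A ∩ B| / |A| ≥ 2/3 — false.
(b) batch 5: |A| = 9, |A ∩ B| = 4; needs |A ∩ B| = 4 — true.
(c) batch 3: |A| = 5, |A ∩ B| = 3; needs |A ∩ B| = 3 — true.
(d) batch 4: |A| = 7, |A ∩ B| = 6; needs |A ∩ B| ≥ 6 — true.
(e) batch 1: |A| = 7, |A ∩ B| = 3; needs |A ∩ B| ≥ |A ∖ B| — false.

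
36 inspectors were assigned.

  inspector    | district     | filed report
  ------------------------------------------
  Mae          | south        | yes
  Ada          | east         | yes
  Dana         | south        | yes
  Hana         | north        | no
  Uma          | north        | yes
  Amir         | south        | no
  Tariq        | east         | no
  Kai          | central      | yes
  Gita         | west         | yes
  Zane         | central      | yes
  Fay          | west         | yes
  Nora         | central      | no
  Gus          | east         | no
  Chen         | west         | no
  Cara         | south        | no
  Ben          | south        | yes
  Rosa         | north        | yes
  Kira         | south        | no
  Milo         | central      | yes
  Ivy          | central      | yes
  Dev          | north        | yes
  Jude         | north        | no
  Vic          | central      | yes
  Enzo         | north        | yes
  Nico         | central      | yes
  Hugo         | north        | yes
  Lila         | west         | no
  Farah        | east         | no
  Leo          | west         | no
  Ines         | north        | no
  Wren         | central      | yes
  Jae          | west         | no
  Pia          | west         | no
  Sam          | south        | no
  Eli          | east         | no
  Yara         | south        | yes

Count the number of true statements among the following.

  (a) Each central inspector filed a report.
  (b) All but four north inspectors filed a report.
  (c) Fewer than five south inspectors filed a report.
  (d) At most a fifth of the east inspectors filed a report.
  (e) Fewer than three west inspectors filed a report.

(a) central: |A| = 8, |A ∩ B| = 7; needs A ⊆ B, i.e. every element of A is in B (|A ∖ B| = 0) — false.
(b) north: |A| = 8, |A ∩ B| = 5; needs |A ∖ B| = 4 — false.
(c) south: |A| = 8, |A ∩ B| = 4; needs |A ∩ B| < 5 — true.
(d) east: |A| = 5, |A ∩ B| = 1; needs |A ∩ B| / |A| ≤ 1/5 — true.
(e) west: |A| = 7, |A ∩ B| = 2; needs |A ∩ B| < 3 — true.

3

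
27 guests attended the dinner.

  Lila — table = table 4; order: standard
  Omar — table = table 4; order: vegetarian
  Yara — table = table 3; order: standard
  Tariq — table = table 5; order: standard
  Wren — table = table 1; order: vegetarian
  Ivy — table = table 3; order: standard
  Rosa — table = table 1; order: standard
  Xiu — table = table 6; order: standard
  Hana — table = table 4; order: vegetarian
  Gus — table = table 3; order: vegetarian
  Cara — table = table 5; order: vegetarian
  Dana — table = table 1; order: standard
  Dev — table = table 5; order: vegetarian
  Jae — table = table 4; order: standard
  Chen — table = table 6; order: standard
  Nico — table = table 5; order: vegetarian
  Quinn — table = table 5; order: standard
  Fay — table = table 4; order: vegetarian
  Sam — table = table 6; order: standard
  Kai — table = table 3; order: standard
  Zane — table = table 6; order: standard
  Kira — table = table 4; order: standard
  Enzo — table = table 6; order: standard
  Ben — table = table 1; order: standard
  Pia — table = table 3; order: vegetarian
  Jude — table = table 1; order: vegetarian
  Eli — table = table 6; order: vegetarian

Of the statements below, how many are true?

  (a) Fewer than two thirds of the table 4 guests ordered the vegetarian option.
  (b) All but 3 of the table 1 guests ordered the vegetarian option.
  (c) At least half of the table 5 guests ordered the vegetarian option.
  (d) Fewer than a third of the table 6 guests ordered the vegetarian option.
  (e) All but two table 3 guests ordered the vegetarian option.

(a) table 4: |A| = 6, |A ∩ B| = 3; needs |A ∩ B| / |A| < 2/3 — true.
(b) table 1: |A| = 5, |A ∩ B| = 2; needs |A ∖ B| = 3 — true.
(c) table 5: |A| = 5, |A ∩ B| = 3; needs |A ∩ B| ≥ |A ∖ B| — true.
(d) table 6: |A| = 6, |A ∩ B| = 1; needs |A ∩ B| / |A| < 1/3 — true.
(e) table 3: |A| = 5, |A ∩ B| = 2; needs |A ∖ B| = 2 — false.

4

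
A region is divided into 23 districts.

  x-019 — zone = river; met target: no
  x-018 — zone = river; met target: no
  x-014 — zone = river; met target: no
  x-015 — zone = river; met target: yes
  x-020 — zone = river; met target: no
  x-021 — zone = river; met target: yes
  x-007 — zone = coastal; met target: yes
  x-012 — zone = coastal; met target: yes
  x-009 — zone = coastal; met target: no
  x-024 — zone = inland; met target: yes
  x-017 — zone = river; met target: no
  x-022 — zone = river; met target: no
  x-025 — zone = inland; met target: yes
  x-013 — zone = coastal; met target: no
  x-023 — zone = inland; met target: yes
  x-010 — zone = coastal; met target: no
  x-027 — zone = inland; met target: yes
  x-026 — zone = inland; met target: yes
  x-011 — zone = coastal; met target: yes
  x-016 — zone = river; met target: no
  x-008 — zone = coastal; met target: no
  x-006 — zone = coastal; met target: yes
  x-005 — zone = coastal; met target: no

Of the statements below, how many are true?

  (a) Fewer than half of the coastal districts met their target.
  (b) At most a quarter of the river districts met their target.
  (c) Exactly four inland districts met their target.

2

(a) coastal: |A| = 9, |A ∩ B| = 4; needs |A ∩ B| < |A ∖ B| — true.
(b) river: |A| = 9, |A ∩ B| = 2; needs |A ∩ B| / |A| ≤ 1/4 — true.
(c) inland: |A| = 5, |A ∩ B| = 5; needs |A ∩ B| = 4 — false.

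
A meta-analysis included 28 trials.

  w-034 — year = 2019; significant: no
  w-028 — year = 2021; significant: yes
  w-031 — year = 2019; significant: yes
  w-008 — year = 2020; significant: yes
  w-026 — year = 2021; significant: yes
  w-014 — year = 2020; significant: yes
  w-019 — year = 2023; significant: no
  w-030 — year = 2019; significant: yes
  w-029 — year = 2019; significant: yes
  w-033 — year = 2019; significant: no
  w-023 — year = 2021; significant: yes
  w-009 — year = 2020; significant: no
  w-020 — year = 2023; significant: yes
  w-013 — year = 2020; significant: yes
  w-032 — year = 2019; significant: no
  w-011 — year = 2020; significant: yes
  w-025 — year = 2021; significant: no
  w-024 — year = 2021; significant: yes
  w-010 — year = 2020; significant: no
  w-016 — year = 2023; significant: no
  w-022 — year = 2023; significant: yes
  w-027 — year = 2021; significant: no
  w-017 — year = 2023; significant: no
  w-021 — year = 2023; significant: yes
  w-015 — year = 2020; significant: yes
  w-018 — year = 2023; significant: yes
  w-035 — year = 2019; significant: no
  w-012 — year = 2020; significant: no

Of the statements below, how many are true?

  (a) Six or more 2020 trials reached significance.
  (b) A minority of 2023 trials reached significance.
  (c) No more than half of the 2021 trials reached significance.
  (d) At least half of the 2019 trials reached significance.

(a) 2020: |A| = 8, |A ∩ B| = 5; needs |A ∩ B| ≥ 6 — false.
(b) 2023: |A| = 7, |A ∩ B| = 4; needs |A ∩ B| < |A ∖ B| — false.
(c) 2021: |A| = 6, |A ∩ B| = 4; needs |A ∩ B| ≤ |A ∖ B| — false.
(d) 2019: |A| = 7, |A ∩ B| = 3; needs |A ∩ B| ≥ |A ∖ B| — false.

0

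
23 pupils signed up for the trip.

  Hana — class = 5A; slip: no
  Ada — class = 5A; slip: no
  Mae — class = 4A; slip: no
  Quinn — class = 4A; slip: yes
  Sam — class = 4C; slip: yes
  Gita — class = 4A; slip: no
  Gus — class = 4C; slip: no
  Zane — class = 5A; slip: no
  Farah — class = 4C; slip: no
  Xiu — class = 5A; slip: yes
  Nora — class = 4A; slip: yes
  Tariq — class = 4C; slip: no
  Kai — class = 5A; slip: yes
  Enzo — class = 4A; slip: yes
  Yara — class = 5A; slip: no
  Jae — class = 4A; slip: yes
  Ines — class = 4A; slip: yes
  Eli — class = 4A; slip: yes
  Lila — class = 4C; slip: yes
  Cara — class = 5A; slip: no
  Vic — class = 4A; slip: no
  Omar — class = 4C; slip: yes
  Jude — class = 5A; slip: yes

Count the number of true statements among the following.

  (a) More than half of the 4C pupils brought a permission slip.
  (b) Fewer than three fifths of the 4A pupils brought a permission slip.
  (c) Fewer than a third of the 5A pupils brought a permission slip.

(a) 4C: |A| = 6, |A ∩ B| = 3; needs |A ∩ B| > |A ∖ B| — false.
(b) 4A: |A| = 9, |A ∩ B| = 6; needs |A ∩ B| / |A| < 3/5 — false.
(c) 5A: |A| = 8, |A ∩ B| = 3; needs |A ∩ B| / |A| < 1/3 — false.

0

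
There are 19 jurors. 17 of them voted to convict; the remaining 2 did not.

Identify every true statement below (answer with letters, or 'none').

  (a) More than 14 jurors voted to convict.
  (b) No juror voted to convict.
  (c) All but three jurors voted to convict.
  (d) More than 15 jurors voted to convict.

(a), (d)

|A| = 19, |A ∩ B| = 17, |A ∖ B| = 2.
(a) |A ∩ B| > 14: holds.
(b) A ∩ B = ∅ (|A ∩ B| = 0): fails.
(c) |A ∖ B| = 3: fails.
(d) |A ∩ B| > 15: holds.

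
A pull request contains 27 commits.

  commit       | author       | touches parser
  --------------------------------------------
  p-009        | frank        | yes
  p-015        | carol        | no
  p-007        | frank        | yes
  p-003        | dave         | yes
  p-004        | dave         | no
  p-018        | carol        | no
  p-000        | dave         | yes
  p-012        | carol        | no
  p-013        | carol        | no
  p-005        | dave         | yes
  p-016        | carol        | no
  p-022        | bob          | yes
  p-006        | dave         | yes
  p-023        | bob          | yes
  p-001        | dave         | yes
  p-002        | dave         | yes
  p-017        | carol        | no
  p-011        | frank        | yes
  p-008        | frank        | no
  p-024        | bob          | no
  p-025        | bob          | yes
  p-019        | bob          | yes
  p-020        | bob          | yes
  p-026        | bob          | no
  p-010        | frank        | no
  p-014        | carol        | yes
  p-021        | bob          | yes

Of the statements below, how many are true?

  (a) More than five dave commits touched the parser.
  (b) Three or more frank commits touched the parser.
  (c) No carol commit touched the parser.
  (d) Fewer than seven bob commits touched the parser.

(a) dave: |A| = 7, |A ∩ B| = 6; needs |A ∩ B| > 5 — true.
(b) frank: |A| = 5, |A ∩ B| = 3; needs |A ∩ B| ≥ 3 — true.
(c) carol: |A| = 7, |A ∩ B| = 1; needs A ∩ B = ∅ (|A ∩ B| = 0) — false.
(d) bob: |A| = 8, |A ∩ B| = 6; needs |A ∩ B| < 7 — true.

3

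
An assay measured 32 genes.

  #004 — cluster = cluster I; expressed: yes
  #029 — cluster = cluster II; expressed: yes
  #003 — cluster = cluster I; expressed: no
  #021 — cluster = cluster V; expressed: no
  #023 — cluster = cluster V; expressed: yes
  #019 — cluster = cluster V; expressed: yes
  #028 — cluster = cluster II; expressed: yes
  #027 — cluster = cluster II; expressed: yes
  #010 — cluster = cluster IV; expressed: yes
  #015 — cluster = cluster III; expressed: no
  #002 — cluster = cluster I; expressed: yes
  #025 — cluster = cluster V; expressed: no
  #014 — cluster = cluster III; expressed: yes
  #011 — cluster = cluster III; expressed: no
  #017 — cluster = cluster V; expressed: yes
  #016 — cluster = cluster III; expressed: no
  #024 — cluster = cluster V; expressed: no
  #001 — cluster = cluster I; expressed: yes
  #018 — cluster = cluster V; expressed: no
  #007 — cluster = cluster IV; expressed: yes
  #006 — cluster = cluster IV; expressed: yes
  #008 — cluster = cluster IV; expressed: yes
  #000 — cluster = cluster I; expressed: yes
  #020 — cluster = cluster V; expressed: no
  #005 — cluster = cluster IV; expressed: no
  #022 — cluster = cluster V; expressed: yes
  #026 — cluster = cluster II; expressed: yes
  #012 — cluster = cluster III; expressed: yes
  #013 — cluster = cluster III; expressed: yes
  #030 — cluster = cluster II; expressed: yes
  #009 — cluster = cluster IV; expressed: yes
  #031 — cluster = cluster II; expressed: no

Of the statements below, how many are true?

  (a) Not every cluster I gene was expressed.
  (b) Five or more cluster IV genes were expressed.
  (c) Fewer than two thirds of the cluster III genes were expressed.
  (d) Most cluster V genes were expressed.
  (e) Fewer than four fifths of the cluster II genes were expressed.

3

(a) cluster I: |A| = 5, |A ∩ B| = 4; needs A ⊄ B (|A ∖ B| ≥ 1) — true.
(b) cluster IV: |A| = 6, |A ∩ B| = 5; needs |A ∩ B| ≥ 5 — true.
(c) cluster III: |A| = 6, |A ∩ B| = 3; needs |A ∩ B| / |A| < 2/3 — true.
(d) cluster V: |A| = 9, |A ∩ B| = 4; needs |A ∩ B| > |A ∖ B| — false.
(e) cluster II: |A| = 6, |A ∩ B| = 5; needs |A ∩ B| / |A| < 4/5 — false.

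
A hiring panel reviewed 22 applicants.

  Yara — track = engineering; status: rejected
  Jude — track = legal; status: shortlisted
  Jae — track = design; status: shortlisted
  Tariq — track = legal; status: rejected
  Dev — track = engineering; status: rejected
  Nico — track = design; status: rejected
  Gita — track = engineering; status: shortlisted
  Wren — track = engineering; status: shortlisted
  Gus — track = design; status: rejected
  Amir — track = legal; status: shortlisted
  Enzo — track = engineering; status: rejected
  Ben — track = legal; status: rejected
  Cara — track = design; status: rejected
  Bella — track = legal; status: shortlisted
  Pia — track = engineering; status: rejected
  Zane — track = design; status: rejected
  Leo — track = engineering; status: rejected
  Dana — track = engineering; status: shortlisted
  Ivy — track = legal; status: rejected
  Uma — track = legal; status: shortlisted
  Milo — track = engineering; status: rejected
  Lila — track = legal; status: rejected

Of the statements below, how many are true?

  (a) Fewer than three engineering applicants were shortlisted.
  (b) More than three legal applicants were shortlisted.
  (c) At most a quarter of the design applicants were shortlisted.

2

(a) engineering: |A| = 9, |A ∩ B| = 3; needs |A ∩ B| < 3 — false.
(b) legal: |A| = 8, |A ∩ B| = 4; needs |A ∩ B| > 3 — true.
(c) design: |A| = 5, |A ∩ B| = 1; needs |A ∩ B| / |A| ≤ 1/4 — true.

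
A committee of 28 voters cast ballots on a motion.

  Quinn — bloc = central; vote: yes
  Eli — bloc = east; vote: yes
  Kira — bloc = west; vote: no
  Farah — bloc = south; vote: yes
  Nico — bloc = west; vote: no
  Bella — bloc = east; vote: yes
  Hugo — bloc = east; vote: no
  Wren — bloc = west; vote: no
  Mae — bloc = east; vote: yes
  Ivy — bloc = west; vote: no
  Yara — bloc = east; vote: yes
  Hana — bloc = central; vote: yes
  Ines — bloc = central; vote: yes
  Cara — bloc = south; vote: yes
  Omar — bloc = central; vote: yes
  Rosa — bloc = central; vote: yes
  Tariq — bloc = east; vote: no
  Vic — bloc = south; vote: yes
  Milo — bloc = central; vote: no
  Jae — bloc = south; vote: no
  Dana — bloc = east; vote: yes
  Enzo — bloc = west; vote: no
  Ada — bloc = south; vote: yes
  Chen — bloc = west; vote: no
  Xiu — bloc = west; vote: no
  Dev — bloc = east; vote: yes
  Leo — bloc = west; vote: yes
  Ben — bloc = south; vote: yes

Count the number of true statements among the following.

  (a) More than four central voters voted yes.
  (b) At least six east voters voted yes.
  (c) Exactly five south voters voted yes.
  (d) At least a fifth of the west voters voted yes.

(a) central: |A| = 6, |A ∩ B| = 5; needs |A ∩ B| > 4 — true.
(b) east: |A| = 8, |A ∩ B| = 6; needs |A ∩ B| ≥ 6 — true.
(c) south: |A| = 6, |A ∩ B| = 5; needs |A ∩ B| = 5 — true.
(d) west: |A| = 8, |A ∩ B| = 1; needs |A ∩ B| / |A| ≥ 1/5 — false.

3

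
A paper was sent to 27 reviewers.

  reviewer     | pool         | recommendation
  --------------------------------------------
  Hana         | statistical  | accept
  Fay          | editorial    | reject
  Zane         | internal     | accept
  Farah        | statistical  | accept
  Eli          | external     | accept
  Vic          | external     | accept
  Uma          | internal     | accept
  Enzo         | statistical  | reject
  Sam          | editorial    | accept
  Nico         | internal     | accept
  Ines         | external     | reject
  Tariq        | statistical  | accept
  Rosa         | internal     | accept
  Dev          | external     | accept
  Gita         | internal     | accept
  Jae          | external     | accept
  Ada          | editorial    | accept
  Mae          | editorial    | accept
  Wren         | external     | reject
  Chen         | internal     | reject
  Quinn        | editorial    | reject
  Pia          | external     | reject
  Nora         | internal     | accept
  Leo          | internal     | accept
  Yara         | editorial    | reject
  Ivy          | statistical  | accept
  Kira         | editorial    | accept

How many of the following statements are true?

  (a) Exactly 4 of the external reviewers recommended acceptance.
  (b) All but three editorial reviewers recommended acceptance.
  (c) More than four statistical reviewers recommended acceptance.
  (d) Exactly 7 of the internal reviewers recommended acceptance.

3

(a) external: |A| = 7, |A ∩ B| = 4; needs |A ∩ B| = 4 — true.
(b) editorial: |A| = 7, |A ∩ B| = 4; needs |A ∖ B| = 3 — true.
(c) statistical: |A| = 5, |A ∩ B| = 4; needs |A ∩ B| > 4 — false.
(d) internal: |A| = 8, |A ∩ B| = 7; needs |A ∩ B| = 7 — true.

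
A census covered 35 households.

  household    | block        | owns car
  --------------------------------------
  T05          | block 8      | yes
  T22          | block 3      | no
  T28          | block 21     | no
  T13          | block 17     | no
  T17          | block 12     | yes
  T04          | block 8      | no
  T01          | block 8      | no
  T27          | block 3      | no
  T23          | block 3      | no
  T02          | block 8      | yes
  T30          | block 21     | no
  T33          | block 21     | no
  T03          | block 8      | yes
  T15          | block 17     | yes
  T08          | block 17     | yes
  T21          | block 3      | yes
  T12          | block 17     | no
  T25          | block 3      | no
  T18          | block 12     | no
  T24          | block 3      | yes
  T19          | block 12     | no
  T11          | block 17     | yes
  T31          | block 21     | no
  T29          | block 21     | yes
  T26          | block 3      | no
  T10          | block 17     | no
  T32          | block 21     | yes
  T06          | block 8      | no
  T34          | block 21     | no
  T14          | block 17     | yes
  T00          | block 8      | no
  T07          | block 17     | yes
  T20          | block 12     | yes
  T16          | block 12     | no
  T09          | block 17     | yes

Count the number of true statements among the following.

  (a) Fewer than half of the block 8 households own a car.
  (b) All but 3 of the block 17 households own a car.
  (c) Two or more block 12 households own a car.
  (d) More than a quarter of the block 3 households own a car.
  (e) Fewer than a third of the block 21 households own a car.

5

(a) block 8: |A| = 7, |A ∩ B| = 3; needs |A ∩ B| < |A ∖ B| — true.
(b) block 17: |A| = 9, |A ∩ B| = 6; needs |A ∖ B| = 3 — true.
(c) block 12: |A| = 5, |A ∩ B| = 2; needs |A ∩ B| ≥ 2 — true.
(d) block 3: |A| = 7, |A ∩ B| = 2; needs |A ∩ B| / |A| > 1/4 — true.
(e) block 21: |A| = 7, |A ∩ B| = 2; needs |A ∩ B| / |A| < 1/3 — true.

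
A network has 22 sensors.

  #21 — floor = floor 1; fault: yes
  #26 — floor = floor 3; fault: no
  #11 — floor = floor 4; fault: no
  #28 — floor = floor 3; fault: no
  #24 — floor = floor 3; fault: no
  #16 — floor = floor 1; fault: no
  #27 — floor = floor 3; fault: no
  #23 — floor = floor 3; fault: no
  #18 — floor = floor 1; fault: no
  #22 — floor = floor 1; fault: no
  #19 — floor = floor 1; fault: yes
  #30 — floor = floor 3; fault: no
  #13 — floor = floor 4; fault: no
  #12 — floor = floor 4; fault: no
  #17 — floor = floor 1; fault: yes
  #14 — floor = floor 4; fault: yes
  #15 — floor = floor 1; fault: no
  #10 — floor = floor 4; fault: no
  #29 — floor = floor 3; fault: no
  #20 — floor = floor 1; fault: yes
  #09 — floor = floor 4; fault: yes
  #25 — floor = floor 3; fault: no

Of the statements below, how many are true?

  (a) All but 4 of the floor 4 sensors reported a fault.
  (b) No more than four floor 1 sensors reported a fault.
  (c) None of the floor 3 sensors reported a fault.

3

(a) floor 4: |A| = 6, |A ∩ B| = 2; needs |A ∖ B| = 4 — true.
(b) floor 1: |A| = 8, |A ∩ B| = 4; needs |A ∩ B| ≤ 4 — true.
(c) floor 3: |A| = 8, |A ∩ B| = 0; needs A ∩ B = ∅ (|A ∩ B| = 0) — true.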